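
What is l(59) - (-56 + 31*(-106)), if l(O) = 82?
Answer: 3424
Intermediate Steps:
l(59) - (-56 + 31*(-106)) = 82 - (-56 + 31*(-106)) = 82 - (-56 - 3286) = 82 - 1*(-3342) = 82 + 3342 = 3424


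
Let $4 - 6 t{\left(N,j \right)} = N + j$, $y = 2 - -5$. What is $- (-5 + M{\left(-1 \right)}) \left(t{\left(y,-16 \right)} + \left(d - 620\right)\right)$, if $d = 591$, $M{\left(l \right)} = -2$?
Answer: $- \frac{1127}{6} \approx -187.83$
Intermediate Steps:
$y = 7$ ($y = 2 + 5 = 7$)
$t{\left(N,j \right)} = \frac{2}{3} - \frac{N}{6} - \frac{j}{6}$ ($t{\left(N,j \right)} = \frac{2}{3} - \frac{N + j}{6} = \frac{2}{3} - \left(\frac{N}{6} + \frac{j}{6}\right) = \frac{2}{3} - \frac{N}{6} - \frac{j}{6}$)
$- (-5 + M{\left(-1 \right)}) \left(t{\left(y,-16 \right)} + \left(d - 620\right)\right) = - (-5 - 2) \left(\left(\frac{2}{3} - \frac{7}{6} - - \frac{8}{3}\right) + \left(591 - 620\right)\right) = \left(-1\right) \left(-7\right) \left(\left(\frac{2}{3} - \frac{7}{6} + \frac{8}{3}\right) - 29\right) = 7 \left(\frac{13}{6} - 29\right) = 7 \left(- \frac{161}{6}\right) = - \frac{1127}{6}$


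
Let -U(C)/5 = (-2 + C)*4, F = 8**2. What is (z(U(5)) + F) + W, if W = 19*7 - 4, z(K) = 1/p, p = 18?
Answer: 3475/18 ≈ 193.06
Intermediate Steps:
F = 64
U(C) = 40 - 20*C (U(C) = -5*(-2 + C)*4 = -5*(-8 + 4*C) = 40 - 20*C)
z(K) = 1/18
W = 129 (W = 133 - 4 = 129)
(z(U(5)) + F) + W = (1/18 + 64) + 129 = 1153/18 + 129 = 3475/18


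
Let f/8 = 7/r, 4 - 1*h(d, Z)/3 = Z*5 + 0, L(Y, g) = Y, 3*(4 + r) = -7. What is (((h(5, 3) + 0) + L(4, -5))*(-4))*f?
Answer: -19488/19 ≈ -1025.7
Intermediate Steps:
r = -19/3 (r = -4 + (1/3)*(-7) = -4 - 7/3 = -19/3 ≈ -6.3333)
h(d, Z) = 12 - 15*Z (h(d, Z) = 12 - 3*(Z*5 + 0) = 12 - 3*(5*Z + 0) = 12 - 15*Z)
f = -168/19 (f = 8*(7/(-19/3)) = 8*(7*(-3/19)) = 8*(-21/19) = -168/19 ≈ -8.8421)
(((h(5, 3) + 0) + L(4, -5))*(-4))*f = ((((12 - 15*3) + 0) + 4)*(-4))*(-168/19) = ((((12 - 45) + 0) + 4)*(-4))*(-168/19) = (((-33 + 0) + 4)*(-4))*(-168/19) = ((-33 + 4)*(-4))*(-168/19) = -29*(-4)*(-168/19) = 116*(-168/19) = -19488/19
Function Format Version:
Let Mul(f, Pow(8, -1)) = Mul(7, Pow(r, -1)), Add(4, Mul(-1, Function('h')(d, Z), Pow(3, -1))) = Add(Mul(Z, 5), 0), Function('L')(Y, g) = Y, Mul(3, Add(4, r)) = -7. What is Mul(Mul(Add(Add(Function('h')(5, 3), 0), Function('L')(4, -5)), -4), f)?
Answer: Rational(-19488, 19) ≈ -1025.7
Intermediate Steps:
r = Rational(-19, 3) (r = Add(-4, Mul(Rational(1, 3), -7)) = Add(-4, Rational(-7, 3)) = Rational(-19, 3) ≈ -6.3333)
Function('h')(d, Z) = Add(12, Mul(-15, Z)) (Function('h')(d, Z) = Add(12, Mul(-3, Add(Mul(Z, 5), 0))) = Add(12, Mul(-3, Add(Mul(5, Z), 0))) = Add(12, Mul(-3, Mul(5, Z))) = Add(12, Mul(-15, Z)))
f = Rational(-168, 19) (f = Mul(8, Mul(7, Pow(Rational(-19, 3), -1))) = Mul(8, Mul(7, Rational(-3, 19))) = Mul(8, Rational(-21, 19)) = Rational(-168, 19) ≈ -8.8421)
Mul(Mul(Add(Add(Function('h')(5, 3), 0), Function('L')(4, -5)), -4), f) = Mul(Mul(Add(Add(Add(12, Mul(-15, 3)), 0), 4), -4), Rational(-168, 19)) = Mul(Mul(Add(Add(Add(12, -45), 0), 4), -4), Rational(-168, 19)) = Mul(Mul(Add(Add(-33, 0), 4), -4), Rational(-168, 19)) = Mul(Mul(Add(-33, 4), -4), Rational(-168, 19)) = Mul(Mul(-29, -4), Rational(-168, 19)) = Mul(116, Rational(-168, 19)) = Rational(-19488, 19)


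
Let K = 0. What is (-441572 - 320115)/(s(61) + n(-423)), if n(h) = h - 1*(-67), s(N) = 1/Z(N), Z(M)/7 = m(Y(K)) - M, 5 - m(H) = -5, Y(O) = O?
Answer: 271922259/127093 ≈ 2139.6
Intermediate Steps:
m(H) = 10 (m(H) = 5 - 1*(-5) = 5 + 5 = 10)
Z(M) = 70 - 7*M (Z(M) = 7*(10 - M) = 70 - 7*M)
s(N) = 1/(70 - 7*N)
n(h) = 67 + h (n(h) = h + 67 = 67 + h)
(-441572 - 320115)/(s(61) + n(-423)) = (-441572 - 320115)/(-1/(-70 + 7*61) + (67 - 423)) = -761687/(-1/(-70 + 427) - 356) = -761687/(-1/357 - 356) = -761687/(-127093/357) = -761687*(-357/127093) = 271922259/127093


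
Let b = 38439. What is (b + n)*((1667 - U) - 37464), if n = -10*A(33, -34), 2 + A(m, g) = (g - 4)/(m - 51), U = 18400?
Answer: -18748964377/9 ≈ -2.0832e+9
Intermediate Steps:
A(m, g) = -2 + (-4 + g)/(-51 + m) (A(m, g) = -2 + (g - 4)/(m - 51) = -2 + (-4 + g)/(-51 + m))
n = -10/9 (n = -10*(98 - 34 - 2*33)/(-51 + 33) = -10*(98 - 34 - 66)/(-18) = -(-5)*(-2)/9 = -10*⅑ = -10/9 ≈ -1.1111)
(b + n)*((1667 - U) - 37464) = (38439 - 10/9)*((1667 - 1*18400) - 37464) = 345941*((1667 - 18400) - 37464)/9 = 345941*(-16733 - 37464)/9 = (345941/9)*(-54197) = -18748964377/9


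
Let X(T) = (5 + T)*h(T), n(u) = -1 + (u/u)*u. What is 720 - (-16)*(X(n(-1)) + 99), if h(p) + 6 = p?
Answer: 1920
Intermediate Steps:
h(p) = -6 + p
n(u) = -1 + u (n(u) = -1 + 1*u = -1 + u)
X(T) = (-6 + T)*(5 + T) (X(T) = (5 + T)*(-6 + T) = (-6 + T)*(5 + T))
720 - (-16)*(X(n(-1)) + 99) = 720 - (-16)*((-6 + (-1 - 1))*(5 + (-1 - 1)) + 99) = 720 - (-16)*((-6 - 2)*(5 - 2) + 99) = 720 - (-16)*(-8*3 + 99) = 720 - (-16)*(-24 + 99) = 720 - (-16)*75 = 720 - 1*(-1200) = 720 + 1200 = 1920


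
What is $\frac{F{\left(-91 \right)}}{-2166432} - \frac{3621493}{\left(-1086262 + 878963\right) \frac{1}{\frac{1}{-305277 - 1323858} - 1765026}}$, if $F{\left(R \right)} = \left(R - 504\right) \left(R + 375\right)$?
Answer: $- \frac{1880007778584310738276253}{60970267023911640} \approx -3.0835 \cdot 10^{7}$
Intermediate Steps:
$F{\left(R \right)} = \left(-504 + R\right) \left(375 + R\right)$
$\frac{F{\left(-91 \right)}}{-2166432} - \frac{3621493}{\left(-1086262 + 878963\right) \frac{1}{\frac{1}{-305277 - 1323858} - 1765026}} = \frac{-189000 + \left(-91\right)^{2} - -11739}{-2166432} - \frac{3621493}{\left(-1086262 + 878963\right) \frac{1}{\frac{1}{-305277 - 1323858} - 1765026}} = \left(-189000 + 8281 + 11739\right) \left(- \frac{1}{2166432}\right) - \frac{3621493}{\left(-207299\right) \frac{1}{\frac{1}{-1629135} - 1765026}} = \left(-168980\right) \left(- \frac{1}{2166432}\right) - \frac{3621493}{\left(-207299\right) \frac{1}{- \frac{1}{1629135} - 1765026}} = \frac{42245}{541608} - \frac{3621493}{\left(-207299\right) \frac{1}{- \frac{2875465632511}{1629135}}} = \frac{42245}{541608} - \frac{3621493}{\left(-207299\right) \left(- \frac{1629135}{2875465632511}\right)} = \frac{42245}{541608} - \frac{3621493}{\frac{337718056365}{2875465632511}} = \frac{42245}{541608} - \frac{10413478659879158923}{337718056365} = - \frac{1880007778584310738276253}{60970267023911640}$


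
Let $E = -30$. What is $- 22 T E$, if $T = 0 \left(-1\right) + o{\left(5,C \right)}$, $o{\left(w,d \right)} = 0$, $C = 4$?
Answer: $0$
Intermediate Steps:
$T = 0$ ($T = 0 \left(-1\right) + 0 = 0 + 0 = 0$)
$- 22 T E = \left(-22\right) 0 \left(-30\right) = 0 \left(-30\right) = 0$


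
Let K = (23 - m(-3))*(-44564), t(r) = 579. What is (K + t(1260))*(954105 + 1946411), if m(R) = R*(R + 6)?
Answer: -4134595642004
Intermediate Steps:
m(R) = R*(6 + R)
K = -1426048 (K = (23 - (-3)*(6 - 3))*(-44564) = (23 - (-3)*3)*(-44564) = (23 - 1*(-9))*(-44564) = (23 + 9)*(-44564) = 32*(-44564) = -1426048)
(K + t(1260))*(954105 + 1946411) = (-1426048 + 579)*(954105 + 1946411) = -1425469*2900516 = -4134595642004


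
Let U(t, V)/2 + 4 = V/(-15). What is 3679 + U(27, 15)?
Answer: 3669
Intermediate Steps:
U(t, V) = -8 - 2*V/15 (U(t, V) = -8 + 2*(V/(-15)) = -8 + 2*(V*(-1/15)) = -8 + 2*(-V/15) = -8 - 2*V/15)
3679 + U(27, 15) = 3679 + (-8 - 2/15*15) = 3679 + (-8 - 2) = 3679 - 10 = 3669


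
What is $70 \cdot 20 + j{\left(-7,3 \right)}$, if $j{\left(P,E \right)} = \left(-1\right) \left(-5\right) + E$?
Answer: $1408$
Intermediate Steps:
$j{\left(P,E \right)} = 5 + E$
$70 \cdot 20 + j{\left(-7,3 \right)} = 70 \cdot 20 + \left(5 + 3\right) = 1400 + 8 = 1408$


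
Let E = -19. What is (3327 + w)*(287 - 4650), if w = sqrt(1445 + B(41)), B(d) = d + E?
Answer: -14515701 - 13089*sqrt(163) ≈ -1.4683e+7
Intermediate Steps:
B(d) = -19 + d (B(d) = d - 19 = -19 + d)
w = 3*sqrt(163) (w = sqrt(1445 + (-19 + 41)) = sqrt(1445 + 22) = sqrt(1467) = 3*sqrt(163) ≈ 38.301)
(3327 + w)*(287 - 4650) = (3327 + 3*sqrt(163))*(287 - 4650) = (3327 + 3*sqrt(163))*(-4363) = -14515701 - 13089*sqrt(163)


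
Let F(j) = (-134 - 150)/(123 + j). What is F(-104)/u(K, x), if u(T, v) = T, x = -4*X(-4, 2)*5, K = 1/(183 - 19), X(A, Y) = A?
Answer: -46576/19 ≈ -2451.4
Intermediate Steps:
K = 1/164 ≈ 0.0060976
x = 80 (x = -4*(-4)*5 = 16*5 = 80)
F(j) = -284/(123 + j)
F(-104)/u(K, x) = (-284/(123 - 104))/(1/164) = -284/19*164 = -46576/19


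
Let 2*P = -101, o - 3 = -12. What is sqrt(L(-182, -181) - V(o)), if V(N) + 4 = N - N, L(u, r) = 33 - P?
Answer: 5*sqrt(14)/2 ≈ 9.3541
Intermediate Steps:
o = -9 (o = 3 - 12 = -9)
P = -101/2 (P = (1/2)*(-101) = -101/2 ≈ -50.500)
L(u, r) = 167/2 (L(u, r) = 33 - 1*(-101/2) = 33 + 101/2 = 167/2)
V(N) = -4 (V(N) = -4 + (N - N) = -4 + 0 = -4)
sqrt(L(-182, -181) - V(o)) = sqrt(167/2 - 1*(-4)) = sqrt(167/2 + 4) = sqrt(175/2) = 5*sqrt(14)/2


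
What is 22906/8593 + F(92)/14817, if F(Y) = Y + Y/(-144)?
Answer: 85640543/32053212 ≈ 2.6718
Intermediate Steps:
F(Y) = 143*Y/144 (F(Y) = Y + Y*(-1/144) = Y - Y/144 = 143*Y/144)
22906/8593 + F(92)/14817 = 22906/8593 + ((143/144)*92)/14817 = 22906*(1/8593) + (3289/36)*(1/14817) = 1762/661 + 299/48492 = 85640543/32053212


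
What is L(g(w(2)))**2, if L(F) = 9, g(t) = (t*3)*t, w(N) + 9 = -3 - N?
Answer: 81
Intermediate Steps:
w(N) = -12 - N (w(N) = -9 + (-3 - N) = -12 - N)
g(t) = 3*t**2 (g(t) = (3*t)*t = 3*t**2)
L(g(w(2)))**2 = 9**2 = 81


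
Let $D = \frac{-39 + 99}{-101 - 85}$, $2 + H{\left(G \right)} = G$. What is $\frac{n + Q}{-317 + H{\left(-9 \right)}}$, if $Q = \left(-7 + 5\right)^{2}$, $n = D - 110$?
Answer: $\frac{412}{1271} \approx 0.32415$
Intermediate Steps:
$H{\left(G \right)} = -2 + G$
$D = - \frac{10}{31}$ ($D = \frac{60}{-186} = 60 \left(- \frac{1}{186}\right) = - \frac{10}{31} \approx -0.32258$)
$n = - \frac{3420}{31}$ ($n = - \frac{10}{31} - 110 = - \frac{3420}{31} \approx -110.32$)
$Q = 4$ ($Q = \left(-2\right)^{2} = 4$)
$\frac{n + Q}{-317 + H{\left(-9 \right)}} = \frac{- \frac{3420}{31} + 4}{-317 - 11} = - \frac{3296}{31 \left(-317 - 11\right)} = - \frac{3296}{31 \left(-328\right)} = \left(- \frac{3296}{31}\right) \left(- \frac{1}{328}\right) = \frac{412}{1271}$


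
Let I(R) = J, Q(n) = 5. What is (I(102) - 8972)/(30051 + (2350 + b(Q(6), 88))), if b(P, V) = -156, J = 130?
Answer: -8842/32245 ≈ -0.27421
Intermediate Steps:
I(R) = 130
(I(102) - 8972)/(30051 + (2350 + b(Q(6), 88))) = (130 - 8972)/(30051 + (2350 - 156)) = -8842/(30051 + 2194) = -8842/32245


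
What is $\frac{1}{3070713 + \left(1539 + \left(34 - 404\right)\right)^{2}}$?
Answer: $\frac{1}{4437274} \approx 2.2536 \cdot 10^{-7}$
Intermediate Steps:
$\frac{1}{3070713 + \left(1539 + \left(34 - 404\right)\right)^{2}} = \frac{1}{3070713 + \left(1539 - 370\right)^{2}} = \frac{1}{3070713 + 1169^{2}} = \frac{1}{3070713 + 1366561} = \frac{1}{4437274}$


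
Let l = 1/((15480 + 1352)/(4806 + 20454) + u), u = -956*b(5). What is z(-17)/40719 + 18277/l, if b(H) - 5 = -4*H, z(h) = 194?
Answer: 7488626884865146/28571165 ≈ 2.6210e+8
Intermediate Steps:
b(H) = 5 - 4*H
u = 14340 (u = -956*(5 - 4*5) = -956*(5 - 20) = -956*(-15) = 14340)
l = 6315/90561308 (l = 1/((15480 + 1352)/(4806 + 20454) + 14340) = 1/(16832/25260 + 14340) = 1/(16832*(1/25260) + 14340) = 1/(4208/6315 + 14340) = 1/(90561308/6315) = 6315/90561308 ≈ 6.9732e-5)
z(-17)/40719 + 18277/l = 194/40719 + 18277/(6315/90561308) = 194*(1/40719) + 18277*(90561308/6315) = 194/40719 + 1655189026316/6315 = 7488626884865146/28571165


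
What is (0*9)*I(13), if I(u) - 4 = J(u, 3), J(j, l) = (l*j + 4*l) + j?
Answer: 0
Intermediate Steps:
J(j, l) = j + 4*l + j*l (J(j, l) = (j*l + 4*l) + j = (4*l + j*l) + j = j + 4*l + j*l)
I(u) = 16 + 4*u (I(u) = 4 + (u + 4*3 + u*3) = 4 + (u + 12 + 3*u) = 4 + (12 + 4*u) = 16 + 4*u)
(0*9)*I(13) = (0*9)*(16 + 4*13) = 0*(16 + 52) = 0*68 = 0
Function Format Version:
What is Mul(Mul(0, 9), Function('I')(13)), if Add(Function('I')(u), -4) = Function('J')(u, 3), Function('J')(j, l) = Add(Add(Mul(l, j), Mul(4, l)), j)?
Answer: 0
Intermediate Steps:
Function('J')(j, l) = Add(j, Mul(4, l), Mul(j, l)) (Function('J')(j, l) = Add(Add(Mul(j, l), Mul(4, l)), j) = Add(Add(Mul(4, l), Mul(j, l)), j) = Add(j, Mul(4, l), Mul(j, l)))
Function('I')(u) = Add(16, Mul(4, u)) (Function('I')(u) = Add(4, Add(u, Mul(4, 3), Mul(u, 3))) = Add(4, Add(u, 12, Mul(3, u))) = Add(4, Add(12, Mul(4, u))) = Add(16, Mul(4, u)))
Mul(Mul(0, 9), Function('I')(13)) = Mul(Mul(0, 9), Add(16, Mul(4, 13))) = Mul(0, Add(16, 52)) = Mul(0, 68) = 0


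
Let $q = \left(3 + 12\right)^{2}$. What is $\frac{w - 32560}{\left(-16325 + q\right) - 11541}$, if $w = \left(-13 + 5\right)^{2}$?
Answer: $\frac{32496}{27641} \approx 1.1756$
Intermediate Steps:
$q = 225$ ($q = 15^{2} = 225$)
$w = 64$ ($w = \left(-8\right)^{2} = 64$)
$\frac{w - 32560}{\left(-16325 + q\right) - 11541} = \frac{64 - 32560}{\left(-16325 + 225\right) - 11541} = \frac{64 - 32560}{-16100 - 11541} = - \frac{32496}{-27641} = \left(-32496\right) \left(- \frac{1}{27641}\right) = \frac{32496}{27641}$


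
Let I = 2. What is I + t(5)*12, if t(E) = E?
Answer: 62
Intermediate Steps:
I + t(5)*12 = 2 + 5*12 = 2 + 60 = 62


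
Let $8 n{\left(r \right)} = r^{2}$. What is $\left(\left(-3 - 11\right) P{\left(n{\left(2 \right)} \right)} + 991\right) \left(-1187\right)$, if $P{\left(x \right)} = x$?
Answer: $-1168008$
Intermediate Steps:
$n{\left(r \right)} = \frac{r^{2}}{8}$
$\left(\left(-3 - 11\right) P{\left(n{\left(2 \right)} \right)} + 991\right) \left(-1187\right) = \left(\left(-3 - 11\right) \frac{2^{2}}{8} + 991\right) \left(-1187\right) = \left(- 14 \cdot \frac{1}{8} \cdot 4 + 991\right) \left(-1187\right) = \left(\left(-14\right) \frac{1}{2} + 991\right) \left(-1187\right) = \left(-7 + 991\right) \left(-1187\right) = 984 \left(-1187\right) = -1168008$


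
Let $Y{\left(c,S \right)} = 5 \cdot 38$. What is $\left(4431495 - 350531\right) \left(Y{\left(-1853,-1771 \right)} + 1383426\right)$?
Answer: $5646487085824$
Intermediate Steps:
$Y{\left(c,S \right)} = 190$
$\left(4431495 - 350531\right) \left(Y{\left(-1853,-1771 \right)} + 1383426\right) = \left(4431495 - 350531\right) \left(190 + 1383426\right) = 4080964 \cdot 1383616 = 5646487085824$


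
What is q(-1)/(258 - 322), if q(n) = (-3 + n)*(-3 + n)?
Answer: -¼ ≈ -0.25000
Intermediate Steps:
q(n) = (-3 + n)²
q(-1)/(258 - 322) = (-3 - 1)²/(258 - 322) = (-4)²/(-64) = 16*(-1/64) = -¼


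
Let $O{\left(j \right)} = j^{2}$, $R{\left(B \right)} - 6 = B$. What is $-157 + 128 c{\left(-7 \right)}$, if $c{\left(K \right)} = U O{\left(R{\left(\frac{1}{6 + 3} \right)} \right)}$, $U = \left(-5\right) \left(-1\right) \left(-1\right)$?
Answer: $- \frac{1948717}{81} \approx -24058.0$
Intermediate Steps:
$R{\left(B \right)} = 6 + B$
$U = -5$ ($U = 5 \left(-1\right) = -5$)
$c{\left(K \right)} = - \frac{15125}{81}$ ($c{\left(K \right)} = - 5 \left(6 + \frac{1}{6 + 3}\right)^{2} = - 5 \left(6 + \frac{1}{9}\right)^{2} = - 5 \left(\frac{55}{9}\right)^{2} = \left(-5\right) \frac{3025}{81} = - \frac{15125}{81}$)
$-157 + 128 c{\left(-7 \right)} = -157 + 128 \left(- \frac{15125}{81}\right) = -157 - \frac{1936000}{81} = - \frac{1948717}{81}$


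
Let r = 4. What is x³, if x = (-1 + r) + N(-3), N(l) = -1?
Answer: 8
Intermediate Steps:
x = 2 (x = (-1 + 4) - 1 = 3 - 1 = 2)
x³ = 2³ = 8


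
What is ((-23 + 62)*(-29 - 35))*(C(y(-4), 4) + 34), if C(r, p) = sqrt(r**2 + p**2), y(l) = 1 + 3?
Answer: -84864 - 9984*sqrt(2) ≈ -98984.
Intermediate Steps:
y(l) = 4
C(r, p) = sqrt(p**2 + r**2)
((-23 + 62)*(-29 - 35))*(C(y(-4), 4) + 34) = ((-23 + 62)*(-29 - 35))*(sqrt(4**2 + 4**2) + 34) = (39*(-64))*(sqrt(16 + 16) + 34) = -2496*(sqrt(32) + 34) = -2496*(4*sqrt(2) + 34) = -2496*(34 + 4*sqrt(2)) = -84864 - 9984*sqrt(2)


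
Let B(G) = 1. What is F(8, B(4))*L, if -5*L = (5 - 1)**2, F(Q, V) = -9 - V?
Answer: 32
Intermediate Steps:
L = -16/5 (L = -(5 - 1)**2/5 = -1/5*4**2 = -1/5*16 = -16/5 ≈ -3.2000)
F(8, B(4))*L = (-9 - 1*1)*(-16/5) = (-9 - 1)*(-16/5) = -10*(-16/5) = 32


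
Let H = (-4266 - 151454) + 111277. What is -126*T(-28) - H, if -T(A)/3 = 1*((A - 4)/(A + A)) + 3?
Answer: 45793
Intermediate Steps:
H = -44443 (H = -155720 + 111277 = -44443)
T(A) = -9 - 3*(-4 + A)/(2*A) (T(A) = -3*(1*((A - 4)/(A + A)) + 3) = -3*(1*((-4 + A)/((2*A))) + 3) = -3*(1*((-4 + A)*(1/(2*A))) + 3) = -3*(1*((-4 + A)/(2*A)) + 3) = -3*((-4 + A)/(2*A) + 3) = -3*(3 + (-4 + A)/(2*A)) = -9 - 3*(-4 + A)/(2*A))
-126*T(-28) - H = -126*(-21/2 + 6/(-28)) - 1*(-44443) = -126*(-21/2 + 6*(-1/28)) + 44443 = -126*(-21/2 - 3/14) + 44443 = -126*(-75/7) + 44443 = 1350 + 44443 = 45793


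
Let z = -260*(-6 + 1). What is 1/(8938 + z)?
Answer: 1/10238 ≈ 9.7675e-5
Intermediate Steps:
z = 1300 (z = -260*(-5) = 1300)
1/(8938 + z) = 1/(8938 + 1300) = 1/10238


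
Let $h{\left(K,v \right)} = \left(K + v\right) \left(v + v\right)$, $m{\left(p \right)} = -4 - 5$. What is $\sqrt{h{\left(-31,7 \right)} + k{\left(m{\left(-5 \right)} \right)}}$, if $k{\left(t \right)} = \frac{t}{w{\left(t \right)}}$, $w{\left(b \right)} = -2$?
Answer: $\frac{i \sqrt{1326}}{2} \approx 18.207 i$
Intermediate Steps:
$m{\left(p \right)} = -9$ ($m{\left(p \right)} = -4 - 5 = -9$)
$h{\left(K,v \right)} = 2 v \left(K + v\right)$ ($h{\left(K,v \right)} = \left(K + v\right) 2 v = 2 v \left(K + v\right)$)
$k{\left(t \right)} = - \frac{t}{2}$ ($k{\left(t \right)} = \frac{t}{-2} = t \left(- \frac{1}{2}\right) = - \frac{t}{2}$)
$\sqrt{h{\left(-31,7 \right)} + k{\left(m{\left(-5 \right)} \right)}} = \sqrt{2 \cdot 7 \left(-31 + 7\right) - - \frac{9}{2}} = \sqrt{2 \cdot 7 \left(-24\right) + \frac{9}{2}} = \sqrt{-336 + \frac{9}{2}} = \sqrt{- \frac{663}{2}} = \frac{i \sqrt{1326}}{2}$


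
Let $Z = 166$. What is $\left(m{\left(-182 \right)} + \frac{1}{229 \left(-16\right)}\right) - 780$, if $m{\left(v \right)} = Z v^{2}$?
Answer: $\frac{20143953855}{3664} \approx 5.4978 \cdot 10^{6}$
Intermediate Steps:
$m{\left(v \right)} = 166 v^{2}$
$\left(m{\left(-182 \right)} + \frac{1}{229 \left(-16\right)}\right) - 780 = \left(166 \left(-182\right)^{2} + \frac{1}{229 \left(-16\right)}\right) - 780 = \left(166 \cdot 33124 + \frac{1}{-3664}\right) - 780 = \left(5498584 - \frac{1}{3664}\right) - 780 = \frac{20146811775}{3664} - 780 = \frac{20143953855}{3664}$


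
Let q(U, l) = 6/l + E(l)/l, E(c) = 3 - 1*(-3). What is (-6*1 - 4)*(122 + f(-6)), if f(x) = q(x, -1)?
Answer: -1100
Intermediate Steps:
E(c) = 6 (E(c) = 3 + 3 = 6)
q(U, l) = 12/l (q(U, l) = 6/l + 6/l = 12/l)
f(x) = -12 (f(x) = 12/(-1) = 12*(-1) = -12)
(-6*1 - 4)*(122 + f(-6)) = (-6*1 - 4)*(122 - 12) = (-6 - 4)*110 = -10*110 = -1100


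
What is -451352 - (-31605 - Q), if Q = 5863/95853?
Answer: -40234003328/95853 ≈ -4.1975e+5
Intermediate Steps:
Q = 5863/95853 (Q = 5863*(1/95853) = 5863/95853 ≈ 0.061167)
-451352 - (-31605 - Q) = -451352 - (-31605 - 1*5863/95853) = -451352 - (-31605 - 5863/95853) = -451352 - 1*(-3029439928/95853) = -451352 + 3029439928/95853 = -40234003328/95853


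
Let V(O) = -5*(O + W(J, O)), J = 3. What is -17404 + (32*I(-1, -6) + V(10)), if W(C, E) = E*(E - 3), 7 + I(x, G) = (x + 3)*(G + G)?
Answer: -18796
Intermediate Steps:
I(x, G) = -7 + 2*G*(3 + x) (I(x, G) = -7 + (x + 3)*(G + G) = -7 + (3 + x)*(2*G) = -7 + 2*G*(3 + x))
W(C, E) = E*(-3 + E)
V(O) = -5*O - 5*O*(-3 + O) (V(O) = -5*(O + O*(-3 + O)) = -5*O - 5*O*(-3 + O))
-17404 + (32*I(-1, -6) + V(10)) = -17404 + (32*(-7 + 6*(-6) + 2*(-6)*(-1)) + 5*10*(2 - 1*10)) = -17404 + (32*(-7 - 36 + 12) + 5*10*(2 - 10)) = -17404 + (32*(-31) + 5*10*(-8)) = -17404 + (-992 - 400) = -17404 - 1392 = -18796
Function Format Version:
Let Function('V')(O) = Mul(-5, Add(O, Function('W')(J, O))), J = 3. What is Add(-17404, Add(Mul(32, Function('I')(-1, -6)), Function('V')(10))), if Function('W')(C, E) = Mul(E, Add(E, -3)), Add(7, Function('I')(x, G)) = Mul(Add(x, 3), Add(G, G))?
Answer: -18796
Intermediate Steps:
Function('I')(x, G) = Add(-7, Mul(2, G, Add(3, x))) (Function('I')(x, G) = Add(-7, Mul(Add(x, 3), Add(G, G))) = Add(-7, Mul(Add(3, x), Mul(2, G))) = Add(-7, Mul(2, G, Add(3, x))))
Function('W')(C, E) = Mul(E, Add(-3, E))
Function('V')(O) = Add(Mul(-5, O), Mul(-5, O, Add(-3, O))) (Function('V')(O) = Mul(-5, Add(O, Mul(O, Add(-3, O)))) = Add(Mul(-5, O), Mul(-5, O, Add(-3, O))))
Add(-17404, Add(Mul(32, Function('I')(-1, -6)), Function('V')(10))) = Add(-17404, Add(Mul(32, Add(-7, Mul(6, -6), Mul(2, -6, -1))), Mul(5, 10, Add(2, Mul(-1, 10))))) = Add(-17404, Add(Mul(32, Add(-7, -36, 12)), Mul(5, 10, Add(2, -10)))) = Add(-17404, Add(Mul(32, -31), Mul(5, 10, -8))) = Add(-17404, Add(-992, -400)) = Add(-17404, -1392) = -18796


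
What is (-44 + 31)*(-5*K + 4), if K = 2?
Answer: 78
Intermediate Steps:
(-44 + 31)*(-5*K + 4) = (-44 + 31)*(-5*2 + 4) = -13*(-10 + 4) = -13*(-6) = 78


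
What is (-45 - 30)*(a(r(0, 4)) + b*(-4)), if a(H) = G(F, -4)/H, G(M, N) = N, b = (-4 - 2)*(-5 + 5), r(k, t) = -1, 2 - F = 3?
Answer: -300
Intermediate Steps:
F = -1 (F = 2 - 1*3 = 2 - 3 = -1)
b = 0 (b = -6*0 = 0)
a(H) = -4/H
(-45 - 30)*(a(r(0, 4)) + b*(-4)) = (-45 - 30)*(-4/(-1) + 0*(-4)) = -75*(-4*(-1) + 0) = -75*(4 + 0) = -75*4 = -300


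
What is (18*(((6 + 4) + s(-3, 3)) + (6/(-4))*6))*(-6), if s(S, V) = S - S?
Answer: -108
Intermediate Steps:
s(S, V) = 0
(18*(((6 + 4) + s(-3, 3)) + (6/(-4))*6))*(-6) = (18*(((6 + 4) + 0) + (6/(-4))*6))*(-6) = (18*((10 + 0) + (6*(-¼))*6))*(-6) = (18*(10 - 3/2*6))*(-6) = (18*(10 - 9))*(-6) = (18*1)*(-6) = 18*(-6) = -108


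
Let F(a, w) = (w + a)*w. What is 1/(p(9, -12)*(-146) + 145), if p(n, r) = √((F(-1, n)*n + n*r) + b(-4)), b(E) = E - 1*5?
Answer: -145/11297771 - 438*√59/11297771 ≈ -0.00031062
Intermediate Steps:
F(a, w) = w*(a + w) (F(a, w) = (a + w)*w = w*(a + w))
b(E) = -5 + E (b(E) = E - 5 = -5 + E)
p(n, r) = √(-9 + n*r + n²*(-1 + n)) (p(n, r) = √(((n*(-1 + n))*n + n*r) + (-5 - 4)) = √((n²*(-1 + n) + n*r) - 9) = √((n*r + n²*(-1 + n)) - 9) = √(-9 + n*r + n²*(-1 + n)))
1/(p(9, -12)*(-146) + 145) = 1/(√(-9 + 9*(-12) + 9²*(-1 + 9))*(-146) + 145) = 1/(√(-9 - 108 + 81*8)*(-146) + 145) = 1/(√(-9 - 108 + 648)*(-146) + 145) = 1/(√531*(-146) + 145) = 1/((3*√59)*(-146) + 145) = 1/(-438*√59 + 145) = 1/(145 - 438*√59)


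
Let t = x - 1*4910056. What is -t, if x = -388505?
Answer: 5298561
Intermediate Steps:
t = -5298561 (t = -388505 - 1*4910056 = -388505 - 4910056 = -5298561)
-t = -1*(-5298561) = 5298561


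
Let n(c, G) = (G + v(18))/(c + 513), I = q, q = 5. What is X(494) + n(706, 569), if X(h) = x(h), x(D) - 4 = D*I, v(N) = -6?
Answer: 3016369/1219 ≈ 2474.5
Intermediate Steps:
I = 5
n(c, G) = (-6 + G)/(513 + c) (n(c, G) = (G - 6)/(c + 513) = (-6 + G)/(513 + c))
x(D) = 4 + 5*D (x(D) = 4 + D*5 = 4 + 5*D)
X(h) = 4 + 5*h
X(494) + n(706, 569) = (4 + 5*494) + (-6 + 569)/(513 + 706) = (4 + 2470) + 563/1219 = 2474 + (1/1219)*563 = 2474 + 563/1219 = 3016369/1219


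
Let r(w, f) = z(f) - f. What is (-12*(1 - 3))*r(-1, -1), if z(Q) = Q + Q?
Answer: -24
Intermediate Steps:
z(Q) = 2*Q
r(w, f) = f (r(w, f) = 2*f - f = f)
(-12*(1 - 3))*r(-1, -1) = -12*(1 - 3)*(-1) = -12*(-2)*(-1) = 24*(-1) = -24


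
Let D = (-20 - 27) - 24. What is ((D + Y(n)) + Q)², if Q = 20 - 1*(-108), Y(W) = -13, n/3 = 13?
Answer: 1936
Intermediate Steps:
n = 39 (n = 3*13 = 39)
D = -71 (D = -47 - 24 = -71)
Q = 128 (Q = 20 + 108 = 128)
((D + Y(n)) + Q)² = ((-71 - 13) + 128)² = (-84 + 128)² = 44² = 1936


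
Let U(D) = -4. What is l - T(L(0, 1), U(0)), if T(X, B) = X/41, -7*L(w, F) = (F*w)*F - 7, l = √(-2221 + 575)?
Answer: -1/41 + I*√1646 ≈ -0.02439 + 40.571*I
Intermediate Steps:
l = I*√1646 (l = √(-1646) = I*√1646 ≈ 40.571*I)
L(w, F) = 1 - w*F²/7 (L(w, F) = -((F*w)*F - 7)/7 = -(w*F² - 7)/7 = -(-7 + w*F²)/7 = 1 - w*F²/7)
T(X, B) = X/41 (T(X, B) = X*(1/41) = X/41)
l - T(L(0, 1), U(0)) = I*√1646 - (1 - ⅐*0*1²)/41 = I*√1646 - (1 - ⅐*0*1)/41 = I*√1646 - (1 + 0)/41 = I*√1646 - 1/41 = -1/41 + I*√1646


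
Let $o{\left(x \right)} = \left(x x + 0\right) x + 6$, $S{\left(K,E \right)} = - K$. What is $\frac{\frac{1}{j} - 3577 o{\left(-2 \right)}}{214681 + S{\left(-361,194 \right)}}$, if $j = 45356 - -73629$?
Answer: $\frac{851218691}{25586772370} \approx 0.033268$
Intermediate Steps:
$j = 118985$ ($j = 45356 + 73629 = 118985$)
$o{\left(x \right)} = 6 + x^{3}$ ($o{\left(x \right)} = \left(x^{2} + 0\right) x + 6 = x^{2} x + 6 = x^{3} + 6 = 6 + x^{3}$)
$\frac{\frac{1}{j} - 3577 o{\left(-2 \right)}}{214681 + S{\left(-361,194 \right)}} = \frac{\frac{1}{118985} - 3577 \left(6 + \left(-2\right)^{3}\right)}{214681 - -361} = \frac{\frac{1}{118985} - 3577 \left(6 - 8\right)}{214681 + 361} = \frac{\frac{1}{118985} - -7154}{215042} = \left(\frac{1}{118985} + 7154\right) \frac{1}{215042} = \frac{851218691}{118985} \cdot \frac{1}{215042} = \frac{851218691}{25586772370}$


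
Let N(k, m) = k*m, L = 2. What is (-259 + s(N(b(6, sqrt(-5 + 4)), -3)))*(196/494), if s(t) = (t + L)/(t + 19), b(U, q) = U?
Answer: -26950/247 ≈ -109.11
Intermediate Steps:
s(t) = (2 + t)/(19 + t) (s(t) = (t + 2)/(t + 19) = (2 + t)/(19 + t))
(-259 + s(N(b(6, sqrt(-5 + 4)), -3)))*(196/494) = (-259 + (2 + 6*(-3))/(19 + 6*(-3)))*(196/494) = (-259 + (2 - 18)/(19 - 18))*(196*(1/494)) = (-259 - 16/1)*(98/247) = (-259 + 1*(-16))*(98/247) = (-259 - 16)*(98/247) = -275*98/247 = -26950/247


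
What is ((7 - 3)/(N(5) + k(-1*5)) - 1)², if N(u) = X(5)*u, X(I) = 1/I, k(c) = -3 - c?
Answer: ⅑ ≈ 0.11111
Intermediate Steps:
N(u) = u/5
((7 - 3)/(N(5) + k(-1*5)) - 1)² = ((7 - 3)/((⅕)*5 + (-3 - (-1)*5)) - 1)² = (4/(1 + (-3 - 1*(-5))) - 1)² = (4/(1 + (-3 + 5)) - 1)² = (4/(1 + 2) - 1)² = (4/3 - 1)² = (⅓)² = ⅑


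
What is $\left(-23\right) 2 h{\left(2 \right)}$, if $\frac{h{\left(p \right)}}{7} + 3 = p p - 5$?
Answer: $1288$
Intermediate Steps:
$h{\left(p \right)} = -56 + 7 p^{2}$ ($h{\left(p \right)} = -21 + 7 \left(p p - 5\right) = -21 + 7 \left(p^{2} - 5\right) = -21 + 7 \left(-5 + p^{2}\right) = -21 + \left(-35 + 7 p^{2}\right) = -56 + 7 p^{2}$)
$\left(-23\right) 2 h{\left(2 \right)} = \left(-23\right) 2 \left(-56 + 7 \cdot 2^{2}\right) = - 46 \left(-56 + 7 \cdot 4\right) = - 46 \left(-56 + 28\right) = \left(-46\right) \left(-28\right) = 1288$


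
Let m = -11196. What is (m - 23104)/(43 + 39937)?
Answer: -1715/1999 ≈ -0.85793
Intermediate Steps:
(m - 23104)/(43 + 39937) = (-11196 - 23104)/(43 + 39937) = -34300/39980 = -34300*1/39980 = -1715/1999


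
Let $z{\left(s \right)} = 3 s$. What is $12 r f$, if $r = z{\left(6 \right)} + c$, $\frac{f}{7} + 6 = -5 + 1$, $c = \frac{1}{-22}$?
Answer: $- \frac{165900}{11} \approx -15082.0$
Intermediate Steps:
$c = - \frac{1}{22} \approx -0.045455$
$f = -70$ ($f = -42 + 7 \left(-5 + 1\right) = -42 + 7 \left(-4\right) = -42 - 28 = -70$)
$r = \frac{395}{22}$ ($r = 3 \cdot 6 - \frac{1}{22} = 18 - \frac{1}{22} = \frac{395}{22} \approx 17.955$)
$12 r f = 12 \cdot \frac{395}{22} \left(-70\right) = \frac{2370}{11} \left(-70\right) = - \frac{165900}{11}$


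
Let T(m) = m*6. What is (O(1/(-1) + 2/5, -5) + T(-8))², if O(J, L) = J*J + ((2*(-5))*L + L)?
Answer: 4356/625 ≈ 6.9696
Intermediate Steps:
O(J, L) = J² - 9*L (O(J, L) = J² + (-10*L + L) = J² - 9*L)
T(m) = 6*m
(O(1/(-1) + 2/5, -5) + T(-8))² = (((1/(-1) + 2/5)² - 9*(-5)) + 6*(-8))² = (((1*(-1) + 2*(⅕))² + 45) - 48)² = (((-1 + ⅖)² + 45) - 48)² = (((-⅗)² + 45) - 48)² = ((9/25 + 45) - 48)² = (1134/25 - 48)² = (-66/25)² = 4356/625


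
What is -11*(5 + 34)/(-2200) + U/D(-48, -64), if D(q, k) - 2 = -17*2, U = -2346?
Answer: 29403/400 ≈ 73.507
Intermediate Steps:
D(q, k) = -32 (D(q, k) = 2 - 17*2 = 2 - 34 = -32)
-11*(5 + 34)/(-2200) + U/D(-48, -64) = -11*(5 + 34)/(-2200) - 2346/(-32) = -11*39*(-1/2200) - 2346*(-1/32) = -429*(-1/2200) + 1173/16 = 39/200 + 1173/16 = 29403/400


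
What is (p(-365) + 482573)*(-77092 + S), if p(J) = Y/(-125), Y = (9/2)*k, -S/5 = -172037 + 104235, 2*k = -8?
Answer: 15799324091274/125 ≈ 1.2639e+11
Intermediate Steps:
k = -4 (k = (1/2)*(-8) = -4)
S = 339010 (S = -5*(-172037 + 104235) = -5*(-67802) = 339010)
Y = -18 (Y = (9/2)*(-4) = -18)
p(J) = 18/125 (p(J) = -18/(-125) = -18*(-1/125) = 18/125)
(p(-365) + 482573)*(-77092 + S) = (18/125 + 482573)*(-77092 + 339010) = (60321643/125)*261918 = 15799324091274/125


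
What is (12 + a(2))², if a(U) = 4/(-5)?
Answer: 3136/25 ≈ 125.44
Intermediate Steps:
a(U) = -⅘ (a(U) = 4*(-⅕) = -⅘)
(12 + a(2))² = (12 - ⅘)² = (56/5)² = 3136/25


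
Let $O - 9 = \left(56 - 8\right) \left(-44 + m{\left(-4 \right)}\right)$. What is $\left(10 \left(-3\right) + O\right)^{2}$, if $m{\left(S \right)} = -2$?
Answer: $4968441$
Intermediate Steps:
$O = -2199$ ($O = 9 + \left(56 - 8\right) \left(-44 - 2\right) = 9 + 48 \left(-46\right) = 9 - 2208 = -2199$)
$\left(10 \left(-3\right) + O\right)^{2} = \left(10 \left(-3\right) - 2199\right)^{2} = \left(-30 - 2199\right)^{2} = \left(-2229\right)^{2} = 4968441$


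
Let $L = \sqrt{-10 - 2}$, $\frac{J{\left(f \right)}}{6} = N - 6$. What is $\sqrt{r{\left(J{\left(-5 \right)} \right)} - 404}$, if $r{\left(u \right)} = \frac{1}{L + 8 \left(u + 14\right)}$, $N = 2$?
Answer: $\sqrt{-404 + \frac{1}{-80 + 2 i \sqrt{3}}} \approx 1.0 \cdot 10^{-5} - 20.1 i$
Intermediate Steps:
$J{\left(f \right)} = -24$ ($J{\left(f \right)} = 6 \left(2 - 6\right) = 6 \left(-4\right) = -24$)
$L = 2 i \sqrt{3}$ ($L = \sqrt{-12} = 2 i \sqrt{3} \approx 3.4641 i$)
$r{\left(u \right)} = \frac{1}{112 + 8 u + 2 i \sqrt{3}}$ ($r{\left(u \right)} = \frac{1}{2 i \sqrt{3} + 8 \left(u + 14\right)} = \frac{1}{2 i \sqrt{3} + 8 \left(14 + u\right)} = \frac{1}{2 i \sqrt{3} + \left(112 + 8 u\right)} = \frac{1}{112 + 8 u + 2 i \sqrt{3}}$)
$\sqrt{r{\left(J{\left(-5 \right)} \right)} - 404} = \sqrt{\frac{1}{2 \left(56 + 4 \left(-24\right) + i \sqrt{3}\right)} - 404} = \sqrt{\frac{1}{2 \left(56 - 96 + i \sqrt{3}\right)} - 404} = \sqrt{\frac{1}{2 \left(-40 + i \sqrt{3}\right)} - 404} = \sqrt{-404 + \frac{1}{2 \left(-40 + i \sqrt{3}\right)}}$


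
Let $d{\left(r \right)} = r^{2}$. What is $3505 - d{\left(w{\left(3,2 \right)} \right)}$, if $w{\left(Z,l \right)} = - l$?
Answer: $3501$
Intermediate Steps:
$3505 - d{\left(w{\left(3,2 \right)} \right)} = 3505 - \left(\left(-1\right) 2\right)^{2} = 3505 - \left(-2\right)^{2} = 3505 - 4 = 3501$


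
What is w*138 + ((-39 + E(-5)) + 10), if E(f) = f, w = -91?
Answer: -12592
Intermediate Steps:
w*138 + ((-39 + E(-5)) + 10) = -91*138 + ((-39 - 5) + 10) = -12558 + (-44 + 10) = -12558 - 34 = -12592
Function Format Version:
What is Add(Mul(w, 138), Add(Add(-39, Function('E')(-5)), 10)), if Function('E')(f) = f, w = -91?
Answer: -12592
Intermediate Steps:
Add(Mul(w, 138), Add(Add(-39, Function('E')(-5)), 10)) = Add(Mul(-91, 138), Add(Add(-39, -5), 10)) = Add(-12558, Add(-44, 10)) = Add(-12558, -34) = -12592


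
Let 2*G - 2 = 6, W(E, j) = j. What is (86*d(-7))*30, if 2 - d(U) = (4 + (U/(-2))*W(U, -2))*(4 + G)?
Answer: 67080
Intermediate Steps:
G = 4 (G = 1 + (1/2)*6 = 1 + 3 = 4)
d(U) = -30 - 8*U (d(U) = 2 - (4 + (U/(-2))*(-2))*(4 + 4) = 2 - (4 + (U*(-1/2))*(-2))*8 = 2 - (4 - U/2*(-2))*8 = 2 - (4 + U)*8 = 2 - (32 + 8*U) = 2 + (-32 - 8*U) = -30 - 8*U)
(86*d(-7))*30 = (86*(-30 - 8*(-7)))*30 = (86*(-30 + 56))*30 = (86*26)*30 = 2236*30 = 67080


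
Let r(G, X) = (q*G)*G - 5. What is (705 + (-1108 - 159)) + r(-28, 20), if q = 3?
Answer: 1785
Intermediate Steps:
r(G, X) = -5 + 3*G² (r(G, X) = (3*G)*G - 5 = 3*G² - 5 = -5 + 3*G²)
(705 + (-1108 - 159)) + r(-28, 20) = (705 + (-1108 - 159)) + (-5 + 3*(-28)²) = (705 - 1267) + (-5 + 3*784) = -562 + (-5 + 2352) = -562 + 2347 = 1785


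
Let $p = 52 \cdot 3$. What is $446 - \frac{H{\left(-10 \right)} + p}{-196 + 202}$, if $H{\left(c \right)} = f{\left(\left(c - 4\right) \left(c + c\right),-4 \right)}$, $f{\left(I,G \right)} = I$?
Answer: $\frac{1120}{3} \approx 373.33$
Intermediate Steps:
$H{\left(c \right)} = 2 c \left(-4 + c\right)$ ($H{\left(c \right)} = \left(c - 4\right) \left(c + c\right) = \left(-4 + c\right) 2 c = 2 c \left(-4 + c\right)$)
$p = 156$
$446 - \frac{H{\left(-10 \right)} + p}{-196 + 202} = 446 - \frac{2 \left(-10\right) \left(-4 - 10\right) + 156}{-196 + 202} = 446 - \frac{2 \left(-10\right) \left(-14\right) + 156}{6} = 446 - \left(280 + 156\right) \frac{1}{6} = 446 - 436 \cdot \frac{1}{6} = 446 - \frac{218}{3} = \frac{1120}{3}$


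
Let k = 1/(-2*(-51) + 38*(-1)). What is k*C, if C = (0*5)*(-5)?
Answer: 0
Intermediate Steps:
k = 1/64 (k = 1/(102 - 38) = 1/64 ≈ 0.015625)
C = 0 (C = 0*(-5) = 0)
k*C = (1/64)*0 = 0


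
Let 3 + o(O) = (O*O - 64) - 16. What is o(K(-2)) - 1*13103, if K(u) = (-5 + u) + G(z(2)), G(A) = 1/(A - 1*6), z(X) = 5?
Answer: -13122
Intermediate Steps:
G(A) = 1/(-6 + A) (G(A) = 1/(A - 6) = 1/(-6 + A))
K(u) = -6 + u (K(u) = (-5 + u) + 1/(-6 + 5) = (-5 + u) + 1/(-1) = (-5 + u) - 1 = -6 + u)
o(O) = -83 + O² (o(O) = -3 + ((O*O - 64) - 16) = -3 + ((O² - 64) - 16) = -3 + ((-64 + O²) - 16) = -3 + (-80 + O²) = -83 + O²)
o(K(-2)) - 1*13103 = (-83 + (-6 - 2)²) - 1*13103 = (-83 + (-8)²) - 13103 = (-83 + 64) - 13103 = -19 - 13103 = -13122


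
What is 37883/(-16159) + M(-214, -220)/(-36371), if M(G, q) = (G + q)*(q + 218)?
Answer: -1391868605/587718989 ≈ -2.3683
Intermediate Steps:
M(G, q) = (218 + q)*(G + q) (M(G, q) = (G + q)*(218 + q) = (218 + q)*(G + q))
37883/(-16159) + M(-214, -220)/(-36371) = 37883/(-16159) + ((-220)**2 + 218*(-214) + 218*(-220) - 214*(-220))/(-36371) = 37883*(-1/16159) + (48400 - 46652 - 47960 + 47080)*(-1/36371) = -37883/16159 + 868*(-1/36371) = -37883/16159 - 868/36371 = -1391868605/587718989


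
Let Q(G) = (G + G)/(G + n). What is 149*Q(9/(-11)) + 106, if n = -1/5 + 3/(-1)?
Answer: 36836/221 ≈ 166.68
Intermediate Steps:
n = -16/5 (n = -1*⅕ + 3*(-1) = -⅕ - 3 = -16/5 ≈ -3.2000)
Q(G) = 2*G/(-16/5 + G) (Q(G) = (G + G)/(G - 16/5) = (2*G)/(-16/5 + G) = 2*G/(-16/5 + G))
149*Q(9/(-11)) + 106 = 149*(10*(9/(-11))/(-16 + 5*(9/(-11)))) + 106 = 149*(10*(9*(-1/11))/(-16 + 5*(9*(-1/11)))) + 106 = 149*(10*(-9/11)/(-16 + 5*(-9/11))) + 106 = 149*(10*(-9/11)/(-16 - 45/11)) + 106 = 149*(10*(-9/11)/(-221/11)) + 106 = 149*(10*(-9/11)*(-11/221)) + 106 = 149*(90/221) + 106 = 13410/221 + 106 = 36836/221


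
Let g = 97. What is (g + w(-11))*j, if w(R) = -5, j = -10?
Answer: -920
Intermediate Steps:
(g + w(-11))*j = (97 - 5)*(-10) = 92*(-10) = -920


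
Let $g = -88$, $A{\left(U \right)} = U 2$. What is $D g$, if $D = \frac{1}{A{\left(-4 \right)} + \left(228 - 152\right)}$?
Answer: $- \frac{22}{17} \approx -1.2941$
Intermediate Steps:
$A{\left(U \right)} = 2 U$
$D = \frac{1}{68}$ ($D = \frac{1}{2 \left(-4\right) + \left(228 - 152\right)} = \frac{1}{-8 + 76} = \frac{1}{68} \approx 0.014706$)
$D g = \frac{1}{68} \left(-88\right) = - \frac{22}{17}$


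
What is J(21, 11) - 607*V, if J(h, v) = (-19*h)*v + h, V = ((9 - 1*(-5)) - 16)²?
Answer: -6796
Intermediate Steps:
V = 4 (V = ((9 + 5) - 16)² = (14 - 16)² = (-2)² = 4)
J(h, v) = h - 19*h*v (J(h, v) = -19*h*v + h = h - 19*h*v)
J(21, 11) - 607*V = 21*(1 - 19*11) - 607*4 = 21*(1 - 209) - 2428 = 21*(-208) - 2428 = -4368 - 2428 = -6796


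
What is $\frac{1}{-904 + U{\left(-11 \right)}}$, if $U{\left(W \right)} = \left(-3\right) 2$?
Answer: $- \frac{1}{910} \approx -0.0010989$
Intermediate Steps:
$U{\left(W \right)} = -6$
$\frac{1}{-904 + U{\left(-11 \right)}} = \frac{1}{-904 - 6} = \frac{1}{-910} = - \frac{1}{910}$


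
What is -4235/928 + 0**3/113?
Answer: -4235/928 ≈ -4.5636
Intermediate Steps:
-4235/928 + 0**3/113 = -4235*1/928 + 0*(1/113) = -4235/928 + 0 = -4235/928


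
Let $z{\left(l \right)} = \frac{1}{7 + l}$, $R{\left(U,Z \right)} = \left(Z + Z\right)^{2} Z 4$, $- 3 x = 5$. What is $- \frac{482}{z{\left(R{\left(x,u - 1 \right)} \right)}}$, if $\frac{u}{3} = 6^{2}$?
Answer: $-9447534990$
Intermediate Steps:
$x = - \frac{5}{3}$ ($x = \left(- \frac{1}{3}\right) 5 = - \frac{5}{3} \approx -1.6667$)
$u = 108$ ($u = 3 \cdot 6^{2} = 3 \cdot 36 = 108$)
$R{\left(U,Z \right)} = 16 Z^{3}$ ($R{\left(U,Z \right)} = \left(2 Z\right)^{2} Z 4 = 4 Z^{2} Z 4 = 4 Z^{3} \cdot 4 = 16 Z^{3}$)
$- \frac{482}{z{\left(R{\left(x,u - 1 \right)} \right)}} = - \frac{482}{\frac{1}{7 + 16 \left(108 - 1\right)^{3}}} = - \frac{482}{\frac{1}{7 + 16 \cdot 107^{3}}} = - \frac{482}{\frac{1}{7 + 16 \cdot 1225043}} = - \frac{482}{\frac{1}{7 + 19600688}} = - \frac{482}{\frac{1}{19600695}} = - 482 \frac{1}{\frac{1}{19600695}} = \left(-482\right) 19600695 = -9447534990$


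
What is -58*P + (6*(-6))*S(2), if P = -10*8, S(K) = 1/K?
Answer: 4622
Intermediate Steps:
S(K) = 1/K
P = -80
-58*P + (6*(-6))*S(2) = -58*(-80) + (6*(-6))/2 = 4640 - 36*1/2 = 4640 - 18 = 4622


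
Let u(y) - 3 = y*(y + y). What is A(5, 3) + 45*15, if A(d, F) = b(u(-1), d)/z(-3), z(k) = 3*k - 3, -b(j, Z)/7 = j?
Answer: 8135/12 ≈ 677.92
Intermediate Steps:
u(y) = 3 + 2*y**2 (u(y) = 3 + y*(y + y) = 3 + y*(2*y) = 3 + 2*y**2)
b(j, Z) = -7*j
z(k) = -3 + 3*k
A(d, F) = 35/12 (A(d, F) = (-7*(3 + 2*(-1)**2))/(-3 + 3*(-3)) = (-7*(3 + 2*1))/(-3 - 9) = -7*(3 + 2)/(-12) = -7*5*(-1/12) = -35*(-1/12) = 35/12)
A(5, 3) + 45*15 = 35/12 + 45*15 = 35/12 + 675 = 8135/12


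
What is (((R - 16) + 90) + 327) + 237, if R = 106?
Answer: 744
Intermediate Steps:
(((R - 16) + 90) + 327) + 237 = (((106 - 16) + 90) + 327) + 237 = ((90 + 90) + 327) + 237 = (180 + 327) + 237 = 507 + 237 = 744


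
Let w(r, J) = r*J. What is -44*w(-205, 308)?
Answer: 2778160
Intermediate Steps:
w(r, J) = J*r
-44*w(-205, 308) = -44*308*(-205) = -44*(-63140) = -1*(-2778160) = 2778160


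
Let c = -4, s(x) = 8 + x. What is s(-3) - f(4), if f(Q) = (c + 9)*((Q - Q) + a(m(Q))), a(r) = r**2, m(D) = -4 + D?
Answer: 5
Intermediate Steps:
f(Q) = 5*(-4 + Q)**2 (f(Q) = (-4 + 9)*((Q - Q) + (-4 + Q)**2) = 5*(0 + (-4 + Q)**2) = 5*(-4 + Q)**2)
s(-3) - f(4) = (8 - 3) - 5*(-4 + 4)**2 = 5 - 5*0**2 = 5 - 5*0 = 5 - 1*0 = 5 + 0 = 5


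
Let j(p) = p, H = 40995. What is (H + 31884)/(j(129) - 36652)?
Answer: -72879/36523 ≈ -1.9954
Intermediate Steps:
(H + 31884)/(j(129) - 36652) = (40995 + 31884)/(129 - 36652) = 72879/(-36523) = 72879*(-1/36523) = -72879/36523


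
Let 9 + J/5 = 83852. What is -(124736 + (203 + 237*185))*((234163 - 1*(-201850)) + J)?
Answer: -144348802752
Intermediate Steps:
J = 419215 (J = -45 + 5*83852 = -45 + 419260 = 419215)
-(124736 + (203 + 237*185))*((234163 - 1*(-201850)) + J) = -(124736 + (203 + 237*185))*((234163 - 1*(-201850)) + 419215) = -(124736 + (203 + 43845))*((234163 + 201850) + 419215) = -(124736 + 44048)*(436013 + 419215) = -168784*855228 = -1*144348802752 = -144348802752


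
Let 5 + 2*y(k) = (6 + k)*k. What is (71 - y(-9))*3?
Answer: 180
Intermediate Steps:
y(k) = -5/2 + k*(6 + k)/2 (y(k) = -5/2 + ((6 + k)*k)/2 = -5/2 + (k*(6 + k))/2 = -5/2 + k*(6 + k)/2)
(71 - y(-9))*3 = (71 - (-5/2 + (½)*(-9)² + 3*(-9)))*3 = (71 - (-5/2 + (½)*81 - 27))*3 = (71 - (-5/2 + 81/2 - 27))*3 = (71 - 1*11)*3 = (71 - 11)*3 = 60*3 = 180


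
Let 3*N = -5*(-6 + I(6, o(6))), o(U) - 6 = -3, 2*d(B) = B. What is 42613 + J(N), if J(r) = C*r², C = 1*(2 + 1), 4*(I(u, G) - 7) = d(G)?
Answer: 8184721/192 ≈ 42629.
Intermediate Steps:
d(B) = B/2
o(U) = 3 (o(U) = 6 - 3 = 3)
I(u, G) = 7 + G/8 (I(u, G) = 7 + (G/2)/4 = 7 + G/8)
C = 3 (C = 1*3 = 3)
N = -55/24 (N = (-5*(-6 + (7 + (⅛)*3)))/3 = (-5*(-6 + (7 + 3/8)))/3 = (-5*(-6 + 59/8))/3 = (-5*11/8)/3 = (⅓)*(-55/8) = -55/24 ≈ -2.2917)
J(r) = 3*r²
42613 + J(N) = 42613 + 3*(-55/24)² = 42613 + 3*(3025/576) = 42613 + 3025/192 = 8184721/192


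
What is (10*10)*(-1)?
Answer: -100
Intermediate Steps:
(10*10)*(-1) = 100*(-1) = -100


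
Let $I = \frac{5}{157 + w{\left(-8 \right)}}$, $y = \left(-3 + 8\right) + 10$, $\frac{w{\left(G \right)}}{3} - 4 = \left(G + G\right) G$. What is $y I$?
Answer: $\frac{75}{553} \approx 0.13562$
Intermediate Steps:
$w{\left(G \right)} = 12 + 6 G^{2}$ ($w{\left(G \right)} = 12 + 3 \left(G + G\right) G = 12 + 3 \cdot 2 G G = 12 + 3 \cdot 2 G^{2} = 12 + 6 G^{2}$)
$y = 15$ ($y = 5 + 10 = 15$)
$I = \frac{5}{553}$ ($I = \frac{5}{157 + \left(12 + 6 \left(-8\right)^{2}\right)} = \frac{5}{157 + \left(12 + 6 \cdot 64\right)} = \frac{5}{157 + \left(12 + 384\right)} = \frac{5}{157 + 396} = \frac{5}{553} \approx 0.0090416$)
$y I = 15 \cdot \frac{5}{553} = \frac{75}{553}$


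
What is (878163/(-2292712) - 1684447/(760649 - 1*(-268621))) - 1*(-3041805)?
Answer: 3589053268316875963/1179909840120 ≈ 3.0418e+6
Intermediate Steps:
(878163/(-2292712) - 1684447/(760649 - 1*(-268621))) - 1*(-3041805) = (878163*(-1/2292712) - 1684447/(760649 + 268621)) + 3041805 = (-878163/2292712 - 1684447/1029270) + 3041805 = -2382909340637/1179909840120 + 3041805 = 3589053268316875963/1179909840120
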